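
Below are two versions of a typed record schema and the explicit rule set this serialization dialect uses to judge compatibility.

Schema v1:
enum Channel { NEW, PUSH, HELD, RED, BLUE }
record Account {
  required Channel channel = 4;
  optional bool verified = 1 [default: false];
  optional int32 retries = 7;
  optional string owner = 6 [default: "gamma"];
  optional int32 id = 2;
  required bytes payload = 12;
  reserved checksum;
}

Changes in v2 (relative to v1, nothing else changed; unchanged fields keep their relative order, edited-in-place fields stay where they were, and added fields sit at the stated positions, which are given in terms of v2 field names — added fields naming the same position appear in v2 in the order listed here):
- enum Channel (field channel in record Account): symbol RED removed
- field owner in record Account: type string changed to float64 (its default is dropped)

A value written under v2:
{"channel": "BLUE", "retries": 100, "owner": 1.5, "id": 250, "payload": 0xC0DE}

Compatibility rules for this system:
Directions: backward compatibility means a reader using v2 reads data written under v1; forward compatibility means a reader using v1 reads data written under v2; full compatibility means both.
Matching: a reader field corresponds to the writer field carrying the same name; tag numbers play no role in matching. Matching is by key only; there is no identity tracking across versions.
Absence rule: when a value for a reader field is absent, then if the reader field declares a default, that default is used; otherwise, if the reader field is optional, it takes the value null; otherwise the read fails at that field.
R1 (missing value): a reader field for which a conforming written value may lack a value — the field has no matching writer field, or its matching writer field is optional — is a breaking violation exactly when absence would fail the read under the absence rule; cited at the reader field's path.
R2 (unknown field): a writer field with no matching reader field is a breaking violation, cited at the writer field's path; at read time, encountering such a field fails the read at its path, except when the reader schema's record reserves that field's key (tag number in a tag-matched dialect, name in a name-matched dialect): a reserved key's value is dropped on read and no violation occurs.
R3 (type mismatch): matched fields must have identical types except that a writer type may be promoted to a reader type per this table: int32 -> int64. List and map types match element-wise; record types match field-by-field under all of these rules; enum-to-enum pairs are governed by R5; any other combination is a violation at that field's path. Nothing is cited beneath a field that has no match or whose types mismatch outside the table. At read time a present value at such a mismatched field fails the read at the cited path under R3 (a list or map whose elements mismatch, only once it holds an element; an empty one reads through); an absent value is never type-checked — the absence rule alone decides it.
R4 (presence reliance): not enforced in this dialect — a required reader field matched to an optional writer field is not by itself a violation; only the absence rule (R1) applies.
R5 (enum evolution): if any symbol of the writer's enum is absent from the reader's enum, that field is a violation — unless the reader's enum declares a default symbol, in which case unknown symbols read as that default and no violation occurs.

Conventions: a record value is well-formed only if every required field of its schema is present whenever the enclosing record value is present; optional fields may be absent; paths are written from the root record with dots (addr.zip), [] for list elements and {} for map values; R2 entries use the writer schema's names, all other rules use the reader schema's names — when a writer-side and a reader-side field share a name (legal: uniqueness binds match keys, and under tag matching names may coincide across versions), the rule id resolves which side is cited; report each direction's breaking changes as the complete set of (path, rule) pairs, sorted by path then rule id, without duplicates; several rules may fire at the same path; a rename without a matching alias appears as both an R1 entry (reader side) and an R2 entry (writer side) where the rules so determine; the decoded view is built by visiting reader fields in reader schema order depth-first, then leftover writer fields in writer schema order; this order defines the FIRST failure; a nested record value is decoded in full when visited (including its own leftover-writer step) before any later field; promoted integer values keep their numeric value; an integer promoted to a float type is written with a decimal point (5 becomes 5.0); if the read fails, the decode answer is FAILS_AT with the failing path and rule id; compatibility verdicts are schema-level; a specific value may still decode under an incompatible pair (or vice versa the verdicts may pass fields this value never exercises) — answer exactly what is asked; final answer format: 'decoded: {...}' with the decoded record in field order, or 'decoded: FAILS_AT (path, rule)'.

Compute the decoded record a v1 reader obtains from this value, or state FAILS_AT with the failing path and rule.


in Account below, arrows point writer -> reader
decode walk for Account under reader schema v1:
  channel := "BLUE"
  verified := false (absent -> default)
  retries := 100
  read fails at owner under R3
  => FAILS_AT (owner, R3)
the other Account changes do not affect what is asked:
  enum Channel (field channel in record Account): symbol RED removed -> affects the rule determinations only; this particular Account value decodes identically

decoded: FAILS_AT (owner, R3)


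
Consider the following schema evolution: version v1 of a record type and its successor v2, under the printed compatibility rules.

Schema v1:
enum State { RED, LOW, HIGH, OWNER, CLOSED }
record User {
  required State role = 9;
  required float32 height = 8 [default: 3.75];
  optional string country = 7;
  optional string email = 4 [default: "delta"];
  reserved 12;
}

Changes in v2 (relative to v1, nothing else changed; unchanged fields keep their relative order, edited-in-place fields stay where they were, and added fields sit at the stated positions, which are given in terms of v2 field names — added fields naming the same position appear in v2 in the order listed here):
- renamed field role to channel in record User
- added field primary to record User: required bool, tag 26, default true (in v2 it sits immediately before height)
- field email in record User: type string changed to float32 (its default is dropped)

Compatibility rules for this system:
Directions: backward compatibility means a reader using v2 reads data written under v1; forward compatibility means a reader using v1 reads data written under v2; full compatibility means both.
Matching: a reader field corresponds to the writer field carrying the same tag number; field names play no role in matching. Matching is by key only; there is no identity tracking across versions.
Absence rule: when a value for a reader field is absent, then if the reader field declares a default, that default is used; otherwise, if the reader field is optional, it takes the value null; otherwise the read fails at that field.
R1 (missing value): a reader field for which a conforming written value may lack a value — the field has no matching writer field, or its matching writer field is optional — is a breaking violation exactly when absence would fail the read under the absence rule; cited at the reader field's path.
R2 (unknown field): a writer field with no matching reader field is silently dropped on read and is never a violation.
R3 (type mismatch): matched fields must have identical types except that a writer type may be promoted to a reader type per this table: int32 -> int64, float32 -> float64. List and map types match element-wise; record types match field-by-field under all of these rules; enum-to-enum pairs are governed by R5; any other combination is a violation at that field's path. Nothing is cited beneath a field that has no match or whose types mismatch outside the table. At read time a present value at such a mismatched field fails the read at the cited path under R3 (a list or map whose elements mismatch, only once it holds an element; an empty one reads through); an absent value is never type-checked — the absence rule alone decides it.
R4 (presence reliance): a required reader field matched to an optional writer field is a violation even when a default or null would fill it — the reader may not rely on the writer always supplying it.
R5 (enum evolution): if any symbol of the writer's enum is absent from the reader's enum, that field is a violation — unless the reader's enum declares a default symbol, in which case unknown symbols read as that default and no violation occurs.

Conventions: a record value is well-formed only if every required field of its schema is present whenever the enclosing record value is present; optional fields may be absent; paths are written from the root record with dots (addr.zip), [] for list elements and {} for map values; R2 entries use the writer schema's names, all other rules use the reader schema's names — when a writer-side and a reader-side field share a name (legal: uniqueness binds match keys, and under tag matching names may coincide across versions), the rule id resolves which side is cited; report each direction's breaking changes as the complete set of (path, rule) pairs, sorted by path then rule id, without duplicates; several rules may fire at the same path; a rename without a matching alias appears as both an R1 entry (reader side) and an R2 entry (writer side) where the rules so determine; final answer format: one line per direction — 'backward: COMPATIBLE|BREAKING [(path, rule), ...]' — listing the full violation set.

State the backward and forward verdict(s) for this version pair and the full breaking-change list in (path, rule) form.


in User below, arrows point writer -> reader
backward analysis of User with v2 as reader and v1 as writer:
  channel <- role (State -> State, writer required)
  no writer field matches reader primary
  height <- height (float32 -> float32, writer required)
  country <- country (string -> string, writer optional)
  email <- email (string -> float32, writer optional)
  R3 fires at email
  => backward: BREAKING (1)
forward analysis of User with v1 as reader and v2 as writer:
  role <- channel (State -> State, writer required)
  height <- height (float32 -> float32, writer required)
  country <- country (string -> string, writer optional)
  email <- email (float32 -> string, writer optional)
  primary (writer side), unknown to reader
  R3 fires at email
  => forward: BREAKING (1)

backward: BREAKING [(email, R3)]; forward: BREAKING [(email, R3)]


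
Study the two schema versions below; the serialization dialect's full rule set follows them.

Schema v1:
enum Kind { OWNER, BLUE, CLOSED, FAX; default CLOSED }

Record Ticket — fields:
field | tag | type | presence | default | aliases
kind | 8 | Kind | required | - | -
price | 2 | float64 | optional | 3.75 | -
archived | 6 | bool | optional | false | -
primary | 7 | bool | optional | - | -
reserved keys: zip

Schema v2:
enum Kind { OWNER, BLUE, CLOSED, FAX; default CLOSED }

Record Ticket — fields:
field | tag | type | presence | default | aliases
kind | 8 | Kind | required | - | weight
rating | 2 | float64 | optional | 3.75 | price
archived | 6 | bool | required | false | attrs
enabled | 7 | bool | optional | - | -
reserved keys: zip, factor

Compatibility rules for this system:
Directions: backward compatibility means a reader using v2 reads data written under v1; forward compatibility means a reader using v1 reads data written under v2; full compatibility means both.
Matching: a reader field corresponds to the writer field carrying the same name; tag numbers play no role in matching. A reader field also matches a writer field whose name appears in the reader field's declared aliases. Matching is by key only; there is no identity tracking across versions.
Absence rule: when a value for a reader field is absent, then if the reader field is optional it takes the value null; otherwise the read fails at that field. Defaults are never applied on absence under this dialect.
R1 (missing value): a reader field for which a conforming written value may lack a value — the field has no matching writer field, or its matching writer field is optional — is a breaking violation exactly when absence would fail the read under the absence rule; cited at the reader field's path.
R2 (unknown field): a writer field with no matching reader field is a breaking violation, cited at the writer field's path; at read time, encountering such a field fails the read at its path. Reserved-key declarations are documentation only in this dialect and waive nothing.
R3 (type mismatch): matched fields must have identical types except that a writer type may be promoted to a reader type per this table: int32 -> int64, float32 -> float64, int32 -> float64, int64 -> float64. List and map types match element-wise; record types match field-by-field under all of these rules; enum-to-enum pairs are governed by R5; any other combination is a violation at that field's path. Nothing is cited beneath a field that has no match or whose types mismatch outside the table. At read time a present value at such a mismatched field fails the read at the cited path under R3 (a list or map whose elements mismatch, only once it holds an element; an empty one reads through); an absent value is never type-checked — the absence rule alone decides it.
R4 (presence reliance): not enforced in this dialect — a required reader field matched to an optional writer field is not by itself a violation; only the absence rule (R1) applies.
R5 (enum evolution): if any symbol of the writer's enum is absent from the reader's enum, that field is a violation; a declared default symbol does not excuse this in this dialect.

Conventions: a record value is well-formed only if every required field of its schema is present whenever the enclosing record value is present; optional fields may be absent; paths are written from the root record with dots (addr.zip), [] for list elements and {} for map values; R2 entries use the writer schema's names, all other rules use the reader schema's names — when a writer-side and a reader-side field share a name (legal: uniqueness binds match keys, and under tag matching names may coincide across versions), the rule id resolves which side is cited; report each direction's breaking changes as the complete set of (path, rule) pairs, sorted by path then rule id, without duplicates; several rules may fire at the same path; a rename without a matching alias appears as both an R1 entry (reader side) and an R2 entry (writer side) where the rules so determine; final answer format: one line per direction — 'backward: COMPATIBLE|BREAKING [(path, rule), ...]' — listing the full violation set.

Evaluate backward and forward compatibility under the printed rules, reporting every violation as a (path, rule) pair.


each type pair in Ticket: writer, then reader
checking backward for Ticket: reader v2 against writer v1:
  writer required, Kind -> Kind: reader kind maps from writer kind
  writer optional, float64 -> float64: reader rating maps from writer price
  writer optional, bool -> bool: reader archived maps from writer archived
  no writer field matches reader enabled
  writer primary: unknown to reader
  rule R1 violated at archived
  rule R2 violated at primary
  => backward verdict for Ticket: BREAKING, 2 violation(s)
checking forward for Ticket: reader v1 against writer v2:
  writer required, Kind -> Kind: reader kind maps from writer kind
  no writer field matches reader price
  writer required, bool -> bool: reader archived maps from writer archived
  no writer field matches reader primary
  writer rating: unknown to reader
  writer enabled: unknown to reader
  rule R2 violated at enabled
  rule R2 violated at rating
  => forward verdict for Ticket: BREAKING, 2 violation(s)

backward: BREAKING [(archived, R1), (primary, R2)]; forward: BREAKING [(enabled, R2), (rating, R2)]


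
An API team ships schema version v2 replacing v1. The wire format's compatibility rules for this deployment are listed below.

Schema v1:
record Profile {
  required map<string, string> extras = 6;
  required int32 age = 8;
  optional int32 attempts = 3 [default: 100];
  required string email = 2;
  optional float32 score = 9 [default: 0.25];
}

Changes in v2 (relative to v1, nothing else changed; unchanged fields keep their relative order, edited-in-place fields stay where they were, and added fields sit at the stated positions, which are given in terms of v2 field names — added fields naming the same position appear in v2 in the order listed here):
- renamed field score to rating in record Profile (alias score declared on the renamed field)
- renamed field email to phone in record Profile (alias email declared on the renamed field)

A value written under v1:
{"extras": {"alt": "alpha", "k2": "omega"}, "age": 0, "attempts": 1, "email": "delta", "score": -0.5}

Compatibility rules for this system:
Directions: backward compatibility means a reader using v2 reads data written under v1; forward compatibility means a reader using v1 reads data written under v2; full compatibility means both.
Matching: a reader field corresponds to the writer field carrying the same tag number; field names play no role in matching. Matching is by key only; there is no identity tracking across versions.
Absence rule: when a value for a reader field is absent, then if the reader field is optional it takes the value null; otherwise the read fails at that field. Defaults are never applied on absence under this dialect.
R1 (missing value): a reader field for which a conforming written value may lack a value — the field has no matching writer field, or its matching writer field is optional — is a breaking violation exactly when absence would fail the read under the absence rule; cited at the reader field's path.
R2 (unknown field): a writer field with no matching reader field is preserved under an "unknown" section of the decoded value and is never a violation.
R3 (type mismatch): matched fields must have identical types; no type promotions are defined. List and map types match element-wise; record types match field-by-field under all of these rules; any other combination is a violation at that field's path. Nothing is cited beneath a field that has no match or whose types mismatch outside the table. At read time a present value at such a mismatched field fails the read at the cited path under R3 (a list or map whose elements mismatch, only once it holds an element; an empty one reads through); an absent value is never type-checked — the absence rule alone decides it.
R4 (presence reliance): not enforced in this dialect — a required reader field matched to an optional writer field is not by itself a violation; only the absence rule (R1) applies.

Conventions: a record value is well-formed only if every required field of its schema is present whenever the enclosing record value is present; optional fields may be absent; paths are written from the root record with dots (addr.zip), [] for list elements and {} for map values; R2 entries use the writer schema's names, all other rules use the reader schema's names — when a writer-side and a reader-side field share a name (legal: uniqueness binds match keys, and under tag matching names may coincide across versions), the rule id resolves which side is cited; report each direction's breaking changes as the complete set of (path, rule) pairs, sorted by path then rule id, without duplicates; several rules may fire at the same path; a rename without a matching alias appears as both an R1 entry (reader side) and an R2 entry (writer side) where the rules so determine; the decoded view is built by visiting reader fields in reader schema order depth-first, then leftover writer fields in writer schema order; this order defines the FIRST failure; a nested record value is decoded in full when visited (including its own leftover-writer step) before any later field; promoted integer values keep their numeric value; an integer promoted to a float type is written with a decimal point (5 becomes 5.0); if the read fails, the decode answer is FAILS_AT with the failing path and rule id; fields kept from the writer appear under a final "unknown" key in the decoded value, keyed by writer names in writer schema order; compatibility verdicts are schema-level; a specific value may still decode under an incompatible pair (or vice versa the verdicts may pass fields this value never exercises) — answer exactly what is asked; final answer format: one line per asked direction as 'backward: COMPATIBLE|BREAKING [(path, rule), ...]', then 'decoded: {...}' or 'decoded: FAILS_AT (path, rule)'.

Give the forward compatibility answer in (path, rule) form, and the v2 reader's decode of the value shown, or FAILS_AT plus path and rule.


forward: COMPATIBLE []; decoded: {"extras": {"alt": "alpha", "k2": "omega"}, "age": 0, "attempts": 1, "phone": "delta", "rating": -0.5}

arrows below run writer -> reader for Profile
checking forward for Profile: reader v1 against writer v2:
  extras <- extras (map<string, string> -> map<string, string>, writer required)
  age <- age (int32 -> int32, writer required)
  attempts <- attempts (int32 -> int32, writer optional)
  email <- phone (string -> string, writer required)
  score <- rating (float32 -> float32, writer optional)
  => forward verdict for Profile: COMPATIBLE, no violations
decode (reader v2):
  extras := {"alt": "alpha", "k2": "omega"}
  age := 0
  attempts := 1
  phone := "delta" (from writer email)
  rating := -0.5 (from writer score)
  => decoded: {"extras": {"alt": "alpha", "k2": "omega"}, "age": 0, "attempts": 1, "phone": "delta", "rating": -0.5}


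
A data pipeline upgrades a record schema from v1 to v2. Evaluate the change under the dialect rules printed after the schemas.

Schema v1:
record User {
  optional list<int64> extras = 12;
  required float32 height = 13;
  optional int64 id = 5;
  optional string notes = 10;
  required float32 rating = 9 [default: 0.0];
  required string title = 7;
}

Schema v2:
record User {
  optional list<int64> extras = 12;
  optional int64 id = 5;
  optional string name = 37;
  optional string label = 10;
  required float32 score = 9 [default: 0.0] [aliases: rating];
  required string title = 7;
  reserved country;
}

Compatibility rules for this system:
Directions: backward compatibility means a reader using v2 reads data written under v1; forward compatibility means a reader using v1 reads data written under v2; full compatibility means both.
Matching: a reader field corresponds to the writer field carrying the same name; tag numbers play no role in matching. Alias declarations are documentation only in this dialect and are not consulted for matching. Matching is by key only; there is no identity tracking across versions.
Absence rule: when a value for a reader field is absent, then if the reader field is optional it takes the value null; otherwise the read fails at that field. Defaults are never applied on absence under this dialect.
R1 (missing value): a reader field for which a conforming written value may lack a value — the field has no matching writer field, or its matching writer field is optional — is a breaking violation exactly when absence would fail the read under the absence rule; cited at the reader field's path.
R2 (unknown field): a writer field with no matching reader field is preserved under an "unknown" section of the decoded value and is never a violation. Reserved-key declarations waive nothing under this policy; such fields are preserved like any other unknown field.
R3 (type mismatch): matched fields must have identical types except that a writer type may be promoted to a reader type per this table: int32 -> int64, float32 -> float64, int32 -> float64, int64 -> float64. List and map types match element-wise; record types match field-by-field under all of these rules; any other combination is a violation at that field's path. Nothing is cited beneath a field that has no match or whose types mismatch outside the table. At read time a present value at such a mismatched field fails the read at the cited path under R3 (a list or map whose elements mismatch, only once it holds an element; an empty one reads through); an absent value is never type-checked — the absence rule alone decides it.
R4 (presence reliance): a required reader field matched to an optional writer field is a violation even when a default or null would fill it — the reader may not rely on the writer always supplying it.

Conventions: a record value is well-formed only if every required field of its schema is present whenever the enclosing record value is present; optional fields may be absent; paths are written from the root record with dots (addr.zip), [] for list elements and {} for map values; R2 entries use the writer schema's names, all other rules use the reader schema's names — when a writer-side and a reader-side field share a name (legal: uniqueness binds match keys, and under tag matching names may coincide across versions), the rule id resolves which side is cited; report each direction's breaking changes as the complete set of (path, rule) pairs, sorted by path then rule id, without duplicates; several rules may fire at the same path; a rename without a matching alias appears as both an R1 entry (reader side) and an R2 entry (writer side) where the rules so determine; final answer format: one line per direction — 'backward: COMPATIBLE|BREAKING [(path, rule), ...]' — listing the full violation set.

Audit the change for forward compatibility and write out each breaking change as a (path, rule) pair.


arrows below run writer -> reader for User
checking forward for User: reader v1 against writer v2:
  extras <- extras (list<int64> -> list<int64>, writer optional)
  height: no writer-side match
  id <- id (int64 -> int64, writer optional)
  notes: no writer-side match
  rating: no writer-side match
  title <- title (string -> string, writer required)
  writer name: unknown to reader
  writer label: unknown to reader
  writer score: unknown to reader
  R1 fires at height
  R1 fires at rating
  => 2 violation(s): forward is BREAKING for User
remaining User differences; none change what is asked:
  renamed field notes to label in record User -> inert for the asked User verdict: nothing fires
  added field name to record User: optional string, tag 37 (in v2 it sits immediately before label) -> inert for the asked User verdict: nothing fires

forward: BREAKING [(height, R1), (rating, R1)]


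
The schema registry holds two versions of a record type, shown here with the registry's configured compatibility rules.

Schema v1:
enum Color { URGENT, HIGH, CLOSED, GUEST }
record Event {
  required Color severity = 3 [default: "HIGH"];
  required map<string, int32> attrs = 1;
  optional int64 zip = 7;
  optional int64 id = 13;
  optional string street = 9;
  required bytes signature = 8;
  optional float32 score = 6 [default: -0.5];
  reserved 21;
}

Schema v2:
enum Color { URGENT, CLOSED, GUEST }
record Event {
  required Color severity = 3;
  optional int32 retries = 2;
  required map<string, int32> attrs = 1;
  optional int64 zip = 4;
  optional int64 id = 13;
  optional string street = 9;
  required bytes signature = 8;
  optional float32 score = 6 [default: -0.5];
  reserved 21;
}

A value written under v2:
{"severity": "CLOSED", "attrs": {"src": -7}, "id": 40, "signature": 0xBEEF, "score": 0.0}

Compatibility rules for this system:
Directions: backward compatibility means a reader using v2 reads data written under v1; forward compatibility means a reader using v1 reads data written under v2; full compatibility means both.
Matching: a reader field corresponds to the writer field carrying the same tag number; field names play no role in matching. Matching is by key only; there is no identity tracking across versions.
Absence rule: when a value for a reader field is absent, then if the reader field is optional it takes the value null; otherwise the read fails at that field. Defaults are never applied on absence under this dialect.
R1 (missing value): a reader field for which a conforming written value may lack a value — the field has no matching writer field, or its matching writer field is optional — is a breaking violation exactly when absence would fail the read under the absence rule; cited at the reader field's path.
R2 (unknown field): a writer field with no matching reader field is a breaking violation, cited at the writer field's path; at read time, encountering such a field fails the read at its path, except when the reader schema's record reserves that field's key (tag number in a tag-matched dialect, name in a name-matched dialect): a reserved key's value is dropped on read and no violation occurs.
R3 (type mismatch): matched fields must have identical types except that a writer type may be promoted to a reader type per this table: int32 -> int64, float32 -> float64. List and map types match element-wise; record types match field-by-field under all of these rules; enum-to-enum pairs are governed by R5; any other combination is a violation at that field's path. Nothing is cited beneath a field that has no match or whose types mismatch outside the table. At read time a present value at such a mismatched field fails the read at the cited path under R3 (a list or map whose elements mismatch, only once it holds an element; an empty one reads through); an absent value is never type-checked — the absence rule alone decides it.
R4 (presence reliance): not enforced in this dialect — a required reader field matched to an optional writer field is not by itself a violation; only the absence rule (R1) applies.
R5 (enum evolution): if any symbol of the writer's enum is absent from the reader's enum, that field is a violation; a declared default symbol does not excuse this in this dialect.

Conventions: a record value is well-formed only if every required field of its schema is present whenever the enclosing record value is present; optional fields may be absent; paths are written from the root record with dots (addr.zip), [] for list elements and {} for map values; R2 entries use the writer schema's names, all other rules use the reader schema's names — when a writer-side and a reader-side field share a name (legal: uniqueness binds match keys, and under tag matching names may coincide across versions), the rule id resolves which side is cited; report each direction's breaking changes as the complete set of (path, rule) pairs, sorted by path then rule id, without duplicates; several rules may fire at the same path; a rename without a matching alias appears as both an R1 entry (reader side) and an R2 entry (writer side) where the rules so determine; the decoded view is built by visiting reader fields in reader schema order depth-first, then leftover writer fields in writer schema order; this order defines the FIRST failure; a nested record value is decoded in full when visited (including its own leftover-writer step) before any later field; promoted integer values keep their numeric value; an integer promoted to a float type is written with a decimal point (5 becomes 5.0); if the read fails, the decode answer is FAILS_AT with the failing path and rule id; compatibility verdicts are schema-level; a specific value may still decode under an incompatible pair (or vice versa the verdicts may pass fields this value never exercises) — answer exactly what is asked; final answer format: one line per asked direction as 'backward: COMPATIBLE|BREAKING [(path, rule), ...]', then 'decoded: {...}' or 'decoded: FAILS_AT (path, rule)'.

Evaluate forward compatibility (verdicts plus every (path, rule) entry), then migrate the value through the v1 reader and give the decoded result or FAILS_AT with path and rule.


arrows below run writer -> reader for Event
forward analysis of Event with v1 as reader and v2 as writer:
  severity: Color -> Color, writer required; from severity
  attrs: map<string, int32> -> map<string, int32>, writer required; from attrs
  zip: no writer match
  id: int64 -> int64, writer optional; from id
  street: string -> string, writer optional; from street
  signature: bytes -> bytes, writer required; from signature
  score: float32 -> float32, writer optional; from score
  retries (writer side), unknown to reader
  zip (writer side), unknown to reader
  breaking: (retries, R2)
  breaking: (zip, R2)
  => 2 violation(s): forward is BREAKING for Event
decode walk for Event under reader schema v1:
  severity := "CLOSED"
  attrs := {"src": -7}
  zip := null (absent, optional -> null)
  id := 40
  street := null (absent, optional -> null)
  signature := 0xBEEF
  score := 0.0
  => decoded: {"severity": "CLOSED", "attrs": {"src": -7}, "zip": null, "id": 40, "street": null, "signature": 0xBEEF, "score": 0.0}
remaining Event differences; none change what is asked:
  enum Color (field severity in record Event): symbol HIGH removed (the field default referencing it is cleared) -> affects backward compatibility only, which is not asked

forward: BREAKING [(retries, R2), (zip, R2)]; decoded: {"severity": "CLOSED", "attrs": {"src": -7}, "zip": null, "id": 40, "street": null, "signature": 0xBEEF, "score": 0.0}


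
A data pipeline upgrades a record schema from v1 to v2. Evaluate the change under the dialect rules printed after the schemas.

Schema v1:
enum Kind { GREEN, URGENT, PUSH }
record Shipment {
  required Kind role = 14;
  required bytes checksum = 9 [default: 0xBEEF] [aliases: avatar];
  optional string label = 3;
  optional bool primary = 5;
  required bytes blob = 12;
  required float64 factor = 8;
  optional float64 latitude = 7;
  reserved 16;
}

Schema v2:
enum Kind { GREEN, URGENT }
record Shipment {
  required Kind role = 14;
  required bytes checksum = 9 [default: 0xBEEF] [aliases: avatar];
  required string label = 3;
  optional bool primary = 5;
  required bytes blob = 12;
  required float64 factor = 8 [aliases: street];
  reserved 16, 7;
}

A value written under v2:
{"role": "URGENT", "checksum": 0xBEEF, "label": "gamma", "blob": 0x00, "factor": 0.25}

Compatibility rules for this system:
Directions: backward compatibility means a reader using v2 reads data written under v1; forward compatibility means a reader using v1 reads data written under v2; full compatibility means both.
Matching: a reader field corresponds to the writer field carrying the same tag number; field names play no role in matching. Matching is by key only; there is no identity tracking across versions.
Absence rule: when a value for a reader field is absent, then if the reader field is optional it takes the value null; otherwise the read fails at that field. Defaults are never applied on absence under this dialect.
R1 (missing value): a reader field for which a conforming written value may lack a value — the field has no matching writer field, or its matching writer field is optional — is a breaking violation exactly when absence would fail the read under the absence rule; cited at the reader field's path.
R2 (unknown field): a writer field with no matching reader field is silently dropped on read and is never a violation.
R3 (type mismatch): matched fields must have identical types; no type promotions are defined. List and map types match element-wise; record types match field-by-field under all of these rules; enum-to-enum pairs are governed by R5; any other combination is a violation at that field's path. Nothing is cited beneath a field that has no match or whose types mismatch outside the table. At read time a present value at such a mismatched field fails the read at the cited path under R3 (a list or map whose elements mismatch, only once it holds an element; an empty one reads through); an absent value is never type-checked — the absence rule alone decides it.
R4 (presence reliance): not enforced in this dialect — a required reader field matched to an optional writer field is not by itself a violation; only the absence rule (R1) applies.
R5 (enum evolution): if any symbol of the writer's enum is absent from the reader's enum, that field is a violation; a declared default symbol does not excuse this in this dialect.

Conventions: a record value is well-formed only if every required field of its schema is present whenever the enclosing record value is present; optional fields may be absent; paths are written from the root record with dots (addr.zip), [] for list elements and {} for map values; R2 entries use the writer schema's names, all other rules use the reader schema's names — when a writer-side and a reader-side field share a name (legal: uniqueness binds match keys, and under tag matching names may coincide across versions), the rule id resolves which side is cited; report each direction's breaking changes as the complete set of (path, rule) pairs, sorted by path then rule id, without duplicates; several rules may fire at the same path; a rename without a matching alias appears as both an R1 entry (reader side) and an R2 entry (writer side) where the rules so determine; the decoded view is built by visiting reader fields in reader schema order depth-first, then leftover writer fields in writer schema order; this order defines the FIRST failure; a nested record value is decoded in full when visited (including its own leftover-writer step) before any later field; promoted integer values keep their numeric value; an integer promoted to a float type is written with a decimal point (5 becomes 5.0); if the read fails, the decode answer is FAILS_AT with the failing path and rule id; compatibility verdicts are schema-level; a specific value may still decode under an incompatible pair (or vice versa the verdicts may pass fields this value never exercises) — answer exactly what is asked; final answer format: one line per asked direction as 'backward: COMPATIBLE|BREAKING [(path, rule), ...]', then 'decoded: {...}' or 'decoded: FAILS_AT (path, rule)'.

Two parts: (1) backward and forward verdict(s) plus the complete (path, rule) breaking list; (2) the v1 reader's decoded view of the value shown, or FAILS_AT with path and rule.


backward: BREAKING [(label, R1), (role, R5)]; forward: COMPATIBLE []; decoded: {"role": "URGENT", "checksum": 0xBEEF, "label": "gamma", "primary": null, "blob": 0x00, "factor": 0.25, "latitude": null}

arrows below run writer -> reader for Shipment
backward for Shipment (reader v2, writer v1):
  role: Kind -> Kind, writer required; from role
  checksum: bytes -> bytes, writer required; from checksum
  label: string -> string, writer optional; from label
  primary: bool -> bool, writer optional; from primary
  blob: bytes -> bytes, writer required; from blob
  factor: float64 -> float64, writer required; from factor
  writer field latitude has no reader counterpart
  breaking: (label, R1)
  breaking: (role, R5)
  => backward verdict for Shipment: BREAKING, 2 violation(s)
forward for Shipment (reader v1, writer v2):
  role: Kind -> Kind, writer required; from role
  checksum: bytes -> bytes, writer required; from checksum
  label: string -> string, writer required; from label
  primary: bool -> bool, writer optional; from primary
  blob: bytes -> bytes, writer required; from blob
  factor: float64 -> float64, writer required; from factor
  no writer field matches reader latitude
  => no violations; forward on Shipment: COMPATIBLE
decode walk for Shipment under reader schema v1:
  role := "URGENT"
  checksum := 0xBEEF
  label := "gamma"
  primary := null (not supplied -> null)
  blob := 0x00
  factor := 0.25
  latitude := null (not supplied -> null)
  => decoded: {"role": "URGENT", "checksum": 0xBEEF, "label": "gamma", "primary": null, "blob": 0x00, "factor": 0.25, "latitude": null}


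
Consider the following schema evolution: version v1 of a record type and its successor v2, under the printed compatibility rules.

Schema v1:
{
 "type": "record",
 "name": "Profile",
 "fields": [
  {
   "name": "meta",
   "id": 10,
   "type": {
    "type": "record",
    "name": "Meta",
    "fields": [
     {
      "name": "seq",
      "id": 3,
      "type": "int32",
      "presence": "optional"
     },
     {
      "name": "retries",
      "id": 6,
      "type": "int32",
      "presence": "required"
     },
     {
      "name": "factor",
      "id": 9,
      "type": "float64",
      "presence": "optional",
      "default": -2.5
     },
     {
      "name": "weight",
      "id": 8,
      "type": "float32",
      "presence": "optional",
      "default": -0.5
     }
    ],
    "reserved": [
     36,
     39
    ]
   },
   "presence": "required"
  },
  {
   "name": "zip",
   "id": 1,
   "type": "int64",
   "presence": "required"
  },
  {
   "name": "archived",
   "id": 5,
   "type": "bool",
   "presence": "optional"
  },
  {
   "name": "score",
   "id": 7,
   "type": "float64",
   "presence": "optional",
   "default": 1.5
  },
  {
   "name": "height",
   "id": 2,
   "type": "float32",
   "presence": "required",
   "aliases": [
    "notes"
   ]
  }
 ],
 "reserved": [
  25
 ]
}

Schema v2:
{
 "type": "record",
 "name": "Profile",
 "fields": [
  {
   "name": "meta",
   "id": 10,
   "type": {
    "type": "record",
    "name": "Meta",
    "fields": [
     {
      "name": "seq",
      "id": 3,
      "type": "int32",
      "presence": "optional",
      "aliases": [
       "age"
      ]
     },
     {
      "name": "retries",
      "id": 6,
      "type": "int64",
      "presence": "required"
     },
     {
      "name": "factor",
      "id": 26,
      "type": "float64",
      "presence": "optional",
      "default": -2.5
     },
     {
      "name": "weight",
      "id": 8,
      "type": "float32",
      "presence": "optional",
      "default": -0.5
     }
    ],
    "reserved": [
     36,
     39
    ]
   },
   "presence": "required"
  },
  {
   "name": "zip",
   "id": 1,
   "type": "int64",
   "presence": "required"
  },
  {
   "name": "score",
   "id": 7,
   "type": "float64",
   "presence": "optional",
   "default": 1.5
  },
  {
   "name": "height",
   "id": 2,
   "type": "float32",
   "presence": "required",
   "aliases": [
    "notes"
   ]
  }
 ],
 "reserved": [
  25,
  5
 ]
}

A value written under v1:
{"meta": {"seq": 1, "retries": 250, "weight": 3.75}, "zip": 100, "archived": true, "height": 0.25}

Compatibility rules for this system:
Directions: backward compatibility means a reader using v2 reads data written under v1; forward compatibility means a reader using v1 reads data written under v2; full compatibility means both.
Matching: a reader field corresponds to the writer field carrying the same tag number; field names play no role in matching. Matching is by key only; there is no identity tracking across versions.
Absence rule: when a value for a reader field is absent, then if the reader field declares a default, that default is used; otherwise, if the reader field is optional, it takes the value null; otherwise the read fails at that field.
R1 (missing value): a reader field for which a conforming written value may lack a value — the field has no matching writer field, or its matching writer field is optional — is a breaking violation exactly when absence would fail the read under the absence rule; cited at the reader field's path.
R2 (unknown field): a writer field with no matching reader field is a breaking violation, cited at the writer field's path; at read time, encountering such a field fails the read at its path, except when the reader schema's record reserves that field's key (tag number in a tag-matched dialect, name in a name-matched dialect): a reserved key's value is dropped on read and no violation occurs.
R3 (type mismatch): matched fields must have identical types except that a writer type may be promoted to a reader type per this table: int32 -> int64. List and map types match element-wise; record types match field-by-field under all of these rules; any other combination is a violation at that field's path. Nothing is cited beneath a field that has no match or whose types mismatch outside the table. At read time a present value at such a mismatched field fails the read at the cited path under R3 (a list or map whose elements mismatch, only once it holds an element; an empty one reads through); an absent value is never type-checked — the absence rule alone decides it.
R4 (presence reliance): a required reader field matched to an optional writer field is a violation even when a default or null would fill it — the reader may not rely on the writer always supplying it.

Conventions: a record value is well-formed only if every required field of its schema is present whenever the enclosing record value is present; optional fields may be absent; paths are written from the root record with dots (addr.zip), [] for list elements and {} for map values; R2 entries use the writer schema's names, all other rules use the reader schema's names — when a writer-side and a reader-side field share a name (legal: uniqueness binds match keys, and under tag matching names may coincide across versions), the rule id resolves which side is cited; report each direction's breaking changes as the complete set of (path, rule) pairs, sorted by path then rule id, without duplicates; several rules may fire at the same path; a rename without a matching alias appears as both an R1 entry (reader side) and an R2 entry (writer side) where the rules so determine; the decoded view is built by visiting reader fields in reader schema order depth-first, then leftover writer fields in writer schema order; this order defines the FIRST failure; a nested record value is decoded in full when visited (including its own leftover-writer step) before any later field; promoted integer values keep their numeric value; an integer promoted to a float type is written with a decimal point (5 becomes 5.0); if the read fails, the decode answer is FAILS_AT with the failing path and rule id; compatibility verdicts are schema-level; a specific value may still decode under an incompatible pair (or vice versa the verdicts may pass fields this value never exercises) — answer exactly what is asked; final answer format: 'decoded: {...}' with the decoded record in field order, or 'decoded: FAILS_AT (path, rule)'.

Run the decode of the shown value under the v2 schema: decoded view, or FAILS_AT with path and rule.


decoded: {"meta": {"seq": 1, "retries": 250, "factor": -2.5, "weight": 3.75}, "zip": 100, "score": 1.5, "height": 0.25}

arrows below run writer -> reader for Profile
migrating the Profile value to v2:
  meta.seq := 1
  meta.retries := 250 (int32 -> int64)
  meta.factor := -2.5 (absent -> default)
  meta.weight := 3.75
  zip := 100
  score := 1.5 (absent -> default)
  height := 0.25
  writer archived: reserved -> dropped
  => decoded: {"meta": {"seq": 1, "retries": 250, "factor": -2.5, "weight": 3.75}, "zip": 100, "score": 1.5, "height": 0.25}
diffs on Profile not affecting the asked answer:
  field retries in record Meta: type int32 changed to int64 -> affects the rule determinations only; this particular Profile value decodes identically
  field factor in record Meta: tag 9 changed to 26 -> affects the rule determinations only; this particular Profile value decodes identically
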